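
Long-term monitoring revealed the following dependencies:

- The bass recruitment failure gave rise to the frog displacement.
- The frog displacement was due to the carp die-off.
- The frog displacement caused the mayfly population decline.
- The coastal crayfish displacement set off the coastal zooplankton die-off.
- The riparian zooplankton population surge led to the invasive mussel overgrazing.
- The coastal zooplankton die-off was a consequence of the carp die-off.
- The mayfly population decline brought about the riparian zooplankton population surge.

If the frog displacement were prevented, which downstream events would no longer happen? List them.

the invasive mussel overgrazing, the mayfly population decline, the riparian zooplankton population surge

Downstream of the frog displacement: the mayfly population decline, the riparian zooplankton population surge, the invasive mussel overgrazing.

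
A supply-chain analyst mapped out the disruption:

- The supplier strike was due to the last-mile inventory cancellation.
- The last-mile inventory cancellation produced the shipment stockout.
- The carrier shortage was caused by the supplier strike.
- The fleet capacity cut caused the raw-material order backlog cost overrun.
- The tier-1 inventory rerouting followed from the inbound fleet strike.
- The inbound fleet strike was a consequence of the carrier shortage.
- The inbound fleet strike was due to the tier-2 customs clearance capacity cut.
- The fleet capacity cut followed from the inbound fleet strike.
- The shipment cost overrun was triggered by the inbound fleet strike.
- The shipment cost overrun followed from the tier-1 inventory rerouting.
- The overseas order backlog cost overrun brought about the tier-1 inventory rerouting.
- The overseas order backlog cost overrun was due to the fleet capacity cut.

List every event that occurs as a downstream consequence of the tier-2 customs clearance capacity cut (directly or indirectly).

Direct effects: the inbound fleet strike.
2 steps out: the fleet capacity cut, the tier-1 inventory rerouting, the shipment cost overrun.
3 steps out: the overseas order backlog cost overrun, the raw-material order backlog cost overrun.
Not reachable from it: the last-mile inventory cancellation, the shipment stockout, the supplier strike, the carrier shortage.

the fleet capacity cut, the inbound fleet strike, the overseas order backlog cost overrun, the raw-material order backlog cost overrun, the shipment cost overrun, the tier-1 inventory rerouting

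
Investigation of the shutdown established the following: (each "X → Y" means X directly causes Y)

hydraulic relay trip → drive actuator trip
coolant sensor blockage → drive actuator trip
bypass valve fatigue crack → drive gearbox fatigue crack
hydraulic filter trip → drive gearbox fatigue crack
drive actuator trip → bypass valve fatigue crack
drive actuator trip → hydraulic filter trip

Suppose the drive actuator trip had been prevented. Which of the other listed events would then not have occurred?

Downstream of the drive actuator trip: the bypass valve fatigue crack, the hydraulic filter trip, the drive gearbox fatigue crack.

the bypass valve fatigue crack, the drive gearbox fatigue crack, the hydraulic filter trip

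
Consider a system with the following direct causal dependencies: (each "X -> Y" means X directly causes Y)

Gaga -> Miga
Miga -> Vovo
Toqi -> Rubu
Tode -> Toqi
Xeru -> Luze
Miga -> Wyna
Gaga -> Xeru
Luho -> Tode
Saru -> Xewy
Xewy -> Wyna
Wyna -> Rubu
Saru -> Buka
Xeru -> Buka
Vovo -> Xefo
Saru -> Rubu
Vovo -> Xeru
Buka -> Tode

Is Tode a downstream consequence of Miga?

There is a causal chain: Miga → Vovo → Xeru → Buka → Tode.

Yes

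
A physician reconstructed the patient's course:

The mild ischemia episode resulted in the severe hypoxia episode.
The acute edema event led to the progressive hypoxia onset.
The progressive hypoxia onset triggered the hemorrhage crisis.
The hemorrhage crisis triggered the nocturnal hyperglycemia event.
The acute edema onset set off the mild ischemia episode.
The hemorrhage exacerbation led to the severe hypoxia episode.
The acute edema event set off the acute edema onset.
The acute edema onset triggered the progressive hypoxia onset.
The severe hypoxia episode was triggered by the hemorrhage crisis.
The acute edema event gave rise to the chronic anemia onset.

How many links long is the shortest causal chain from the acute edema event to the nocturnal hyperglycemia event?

Shortest chain: the acute edema event → the progressive hypoxia onset → the hemorrhage crisis → the nocturnal hyperglycemia event.

3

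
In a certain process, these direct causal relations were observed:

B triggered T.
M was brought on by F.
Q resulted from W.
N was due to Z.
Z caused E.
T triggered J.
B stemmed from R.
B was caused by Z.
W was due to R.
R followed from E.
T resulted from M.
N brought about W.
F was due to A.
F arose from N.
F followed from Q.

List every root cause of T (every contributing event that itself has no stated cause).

Tracing upstream from T: T ← M ← F ← A.
A separate upstream branch: T ← B ← Z.
Each of those chain origins has no stated cause.

A, Z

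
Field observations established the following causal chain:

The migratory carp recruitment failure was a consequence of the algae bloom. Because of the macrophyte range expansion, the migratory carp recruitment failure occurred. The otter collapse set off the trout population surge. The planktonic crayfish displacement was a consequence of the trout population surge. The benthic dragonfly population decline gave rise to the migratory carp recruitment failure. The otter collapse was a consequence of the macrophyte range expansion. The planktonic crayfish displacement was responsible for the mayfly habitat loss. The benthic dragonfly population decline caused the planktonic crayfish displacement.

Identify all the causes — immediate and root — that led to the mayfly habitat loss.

Immediate cause of the mayfly habitat loss: the planktonic crayfish displacement.
Further upstream: the macrophyte range expansion, the otter collapse, the trout population surge, the benthic dragonfly population decline.

the benthic dragonfly population decline, the macrophyte range expansion, the otter collapse, the planktonic crayfish displacement, the trout population surge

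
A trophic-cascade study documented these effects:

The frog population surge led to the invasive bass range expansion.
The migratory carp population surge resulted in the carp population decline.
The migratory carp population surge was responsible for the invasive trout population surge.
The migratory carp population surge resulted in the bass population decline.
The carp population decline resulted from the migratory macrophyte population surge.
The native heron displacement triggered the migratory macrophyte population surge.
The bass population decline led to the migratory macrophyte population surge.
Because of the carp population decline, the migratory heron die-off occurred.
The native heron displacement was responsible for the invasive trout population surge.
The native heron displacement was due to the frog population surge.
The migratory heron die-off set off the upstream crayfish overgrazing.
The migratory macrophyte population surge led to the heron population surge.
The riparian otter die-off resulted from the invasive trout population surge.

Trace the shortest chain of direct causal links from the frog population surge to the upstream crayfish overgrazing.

the frog population surge → the native heron displacement → the migratory macrophyte population surge → the carp population decline → the migratory heron die-off → the upstream crayfish overgrazing

the frog population surge → the native heron displacement
the native heron displacement → the migratory macrophyte population surge
the migratory macrophyte population surge → the carp population decline
the carp population decline → the migratory heron die-off
the migratory heron die-off → the upstream crayfish overgrazing
Length: 5 steps.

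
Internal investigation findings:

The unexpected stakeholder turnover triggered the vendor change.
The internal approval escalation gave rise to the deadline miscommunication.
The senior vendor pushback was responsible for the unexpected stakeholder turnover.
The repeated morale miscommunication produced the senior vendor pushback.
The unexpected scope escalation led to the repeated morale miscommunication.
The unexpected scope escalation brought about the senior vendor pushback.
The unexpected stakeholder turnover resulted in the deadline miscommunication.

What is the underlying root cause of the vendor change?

Tracing upstream from the vendor change: the vendor change ← the unexpected stakeholder turnover ← the senior vendor pushback ← the unexpected scope escalation.
The unexpected scope escalation has no stated cause, so it is the root.

the unexpected scope escalation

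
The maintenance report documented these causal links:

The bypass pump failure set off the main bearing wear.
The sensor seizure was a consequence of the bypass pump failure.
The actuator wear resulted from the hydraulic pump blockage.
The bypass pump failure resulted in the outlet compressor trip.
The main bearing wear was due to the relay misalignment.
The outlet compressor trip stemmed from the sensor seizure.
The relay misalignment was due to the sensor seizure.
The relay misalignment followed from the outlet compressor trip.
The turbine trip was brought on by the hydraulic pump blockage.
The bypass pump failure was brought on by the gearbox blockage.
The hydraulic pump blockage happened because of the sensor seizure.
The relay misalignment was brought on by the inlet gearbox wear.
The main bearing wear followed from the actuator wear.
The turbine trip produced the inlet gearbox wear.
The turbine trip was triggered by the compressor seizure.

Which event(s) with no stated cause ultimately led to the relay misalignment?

the compressor seizure, the gearbox blockage

Tracing upstream from the relay misalignment: the relay misalignment ← the sensor seizure ← the bypass pump failure ← the gearbox blockage.
A separate upstream branch: the relay misalignment ← the inlet gearbox wear ← the turbine trip ← the compressor seizure.
Each of those chain origins has no stated cause.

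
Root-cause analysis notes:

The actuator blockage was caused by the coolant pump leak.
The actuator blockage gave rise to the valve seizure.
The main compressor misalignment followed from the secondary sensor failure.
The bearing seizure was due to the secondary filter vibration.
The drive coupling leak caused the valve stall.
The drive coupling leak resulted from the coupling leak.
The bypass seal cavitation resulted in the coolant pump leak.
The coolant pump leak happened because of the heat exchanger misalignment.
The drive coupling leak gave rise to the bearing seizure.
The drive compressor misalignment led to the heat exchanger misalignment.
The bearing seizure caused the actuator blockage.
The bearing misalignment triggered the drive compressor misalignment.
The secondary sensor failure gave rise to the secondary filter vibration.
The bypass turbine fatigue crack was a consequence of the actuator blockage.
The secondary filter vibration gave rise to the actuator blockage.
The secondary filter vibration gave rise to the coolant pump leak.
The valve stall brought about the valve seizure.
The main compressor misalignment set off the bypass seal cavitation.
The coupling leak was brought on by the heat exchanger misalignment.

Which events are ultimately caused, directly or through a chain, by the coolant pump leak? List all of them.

the actuator blockage, the bypass turbine fatigue crack, the valve seizure

Direct effects: the actuator blockage.
2 steps out: the valve seizure, the bypass turbine fatigue crack.
Not reachable from it: the secondary sensor failure, the bearing misalignment, the drive compressor misalignment, the main compressor misalignment, the heat exchanger misalignment, the coupling leak, the drive coupling leak, the bypass seal cavitation, the valve stall, the secondary filter vibration, the bearing seizure.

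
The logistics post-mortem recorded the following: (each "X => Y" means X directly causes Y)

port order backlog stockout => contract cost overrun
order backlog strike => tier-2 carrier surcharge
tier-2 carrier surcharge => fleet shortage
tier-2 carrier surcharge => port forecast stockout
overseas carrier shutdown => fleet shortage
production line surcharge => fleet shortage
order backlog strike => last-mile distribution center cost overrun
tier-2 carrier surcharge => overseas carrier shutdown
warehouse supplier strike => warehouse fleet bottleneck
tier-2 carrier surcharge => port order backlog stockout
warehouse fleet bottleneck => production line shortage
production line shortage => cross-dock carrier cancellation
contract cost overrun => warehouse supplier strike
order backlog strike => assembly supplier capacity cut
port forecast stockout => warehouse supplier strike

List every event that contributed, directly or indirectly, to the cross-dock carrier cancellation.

the contract cost overrun, the order backlog strike, the port forecast stockout, the port order backlog stockout, the production line shortage, the tier-2 carrier surcharge, the warehouse fleet bottleneck, the warehouse supplier strike

Immediate cause of the cross-dock carrier cancellation: the production line shortage.
Further upstream: the order backlog strike, the tier-2 carrier surcharge, the port forecast stockout, the port order backlog stockout, the contract cost overrun, the warehouse supplier strike, the warehouse fleet bottleneck.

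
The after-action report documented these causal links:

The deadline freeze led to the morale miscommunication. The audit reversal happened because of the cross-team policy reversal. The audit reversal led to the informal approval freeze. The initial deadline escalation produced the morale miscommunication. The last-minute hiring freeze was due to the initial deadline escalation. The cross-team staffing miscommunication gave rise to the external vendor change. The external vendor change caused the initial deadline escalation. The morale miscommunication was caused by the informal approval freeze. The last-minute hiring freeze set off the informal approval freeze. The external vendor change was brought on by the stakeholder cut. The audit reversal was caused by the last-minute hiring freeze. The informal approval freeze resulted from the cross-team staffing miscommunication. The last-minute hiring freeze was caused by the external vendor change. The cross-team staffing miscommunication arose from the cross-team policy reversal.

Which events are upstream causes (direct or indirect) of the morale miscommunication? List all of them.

the audit reversal, the cross-team policy reversal, the cross-team staffing miscommunication, the deadline freeze, the external vendor change, the informal approval freeze, the initial deadline escalation, the last-minute hiring freeze, the stakeholder cut

Immediate causes of the morale miscommunication: the deadline freeze, the initial deadline escalation, the informal approval freeze.
Further upstream: the cross-team policy reversal, the cross-team staffing miscommunication, the stakeholder cut, the external vendor change, the last-minute hiring freeze, the audit reversal.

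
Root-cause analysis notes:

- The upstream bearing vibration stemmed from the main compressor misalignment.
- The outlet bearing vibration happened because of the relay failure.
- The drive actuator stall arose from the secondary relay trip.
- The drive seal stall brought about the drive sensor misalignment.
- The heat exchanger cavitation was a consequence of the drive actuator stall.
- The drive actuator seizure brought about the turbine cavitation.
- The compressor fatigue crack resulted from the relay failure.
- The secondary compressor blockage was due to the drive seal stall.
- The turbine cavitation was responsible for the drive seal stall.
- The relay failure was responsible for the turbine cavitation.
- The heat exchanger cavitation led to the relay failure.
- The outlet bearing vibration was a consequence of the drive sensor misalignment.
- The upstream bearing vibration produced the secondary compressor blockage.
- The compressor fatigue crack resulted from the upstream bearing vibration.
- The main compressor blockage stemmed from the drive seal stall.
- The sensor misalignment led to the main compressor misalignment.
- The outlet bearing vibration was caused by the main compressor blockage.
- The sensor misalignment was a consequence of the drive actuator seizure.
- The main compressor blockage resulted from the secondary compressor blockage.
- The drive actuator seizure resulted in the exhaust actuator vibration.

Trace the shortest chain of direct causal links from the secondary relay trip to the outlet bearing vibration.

the secondary relay trip → the drive actuator stall → the heat exchanger cavitation → the relay failure → the outlet bearing vibration

the secondary relay trip → the drive actuator stall
the drive actuator stall → the heat exchanger cavitation
the heat exchanger cavitation → the relay failure
the relay failure → the outlet bearing vibration
Length: 4 steps.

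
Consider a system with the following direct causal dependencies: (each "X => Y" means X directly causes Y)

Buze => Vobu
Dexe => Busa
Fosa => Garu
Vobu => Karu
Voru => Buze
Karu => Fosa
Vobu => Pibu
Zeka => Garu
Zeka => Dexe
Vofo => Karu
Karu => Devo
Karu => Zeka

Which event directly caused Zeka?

Karu

Upstream contributors include Voru, Buze, Vobu, Vofo, but only Karu feeds directly into Zeka.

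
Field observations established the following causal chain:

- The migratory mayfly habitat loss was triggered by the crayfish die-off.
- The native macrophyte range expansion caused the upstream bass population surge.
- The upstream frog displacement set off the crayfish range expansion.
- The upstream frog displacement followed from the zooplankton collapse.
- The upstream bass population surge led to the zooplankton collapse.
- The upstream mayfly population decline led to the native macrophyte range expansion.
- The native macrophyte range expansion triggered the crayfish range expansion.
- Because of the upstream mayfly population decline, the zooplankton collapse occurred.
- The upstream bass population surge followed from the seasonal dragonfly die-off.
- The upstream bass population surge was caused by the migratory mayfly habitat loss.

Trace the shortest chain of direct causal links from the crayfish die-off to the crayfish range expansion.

the crayfish die-off → the migratory mayfly habitat loss → the upstream bass population surge → the zooplankton collapse → the upstream frog displacement → the crayfish range expansion

the crayfish die-off → the migratory mayfly habitat loss
the migratory mayfly habitat loss → the upstream bass population surge
the upstream bass population surge → the zooplankton collapse
the zooplankton collapse → the upstream frog displacement
the upstream frog displacement → the crayfish range expansion
Length: 5 steps.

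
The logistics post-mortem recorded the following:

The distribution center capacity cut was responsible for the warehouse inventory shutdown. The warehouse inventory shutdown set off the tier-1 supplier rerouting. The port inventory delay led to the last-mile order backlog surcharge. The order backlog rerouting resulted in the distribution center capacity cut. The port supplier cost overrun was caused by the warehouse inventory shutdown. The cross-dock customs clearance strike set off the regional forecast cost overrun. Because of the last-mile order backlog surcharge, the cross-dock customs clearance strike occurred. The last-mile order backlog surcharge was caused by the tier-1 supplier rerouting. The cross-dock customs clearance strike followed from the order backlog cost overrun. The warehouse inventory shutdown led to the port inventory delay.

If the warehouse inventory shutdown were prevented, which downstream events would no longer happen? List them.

the last-mile order backlog surcharge, the port inventory delay, the port supplier cost overrun, the tier-1 supplier rerouting

Downstream of the warehouse inventory shutdown: the tier-1 supplier rerouting, the port supplier cost overrun, the port inventory delay, the last-mile order backlog surcharge, the cross-dock customs clearance strike, the regional forecast cost overrun.
Of those, still caused via another path: the cross-dock customs clearance strike, the regional forecast cost overrun.
The remainder have no surviving cause.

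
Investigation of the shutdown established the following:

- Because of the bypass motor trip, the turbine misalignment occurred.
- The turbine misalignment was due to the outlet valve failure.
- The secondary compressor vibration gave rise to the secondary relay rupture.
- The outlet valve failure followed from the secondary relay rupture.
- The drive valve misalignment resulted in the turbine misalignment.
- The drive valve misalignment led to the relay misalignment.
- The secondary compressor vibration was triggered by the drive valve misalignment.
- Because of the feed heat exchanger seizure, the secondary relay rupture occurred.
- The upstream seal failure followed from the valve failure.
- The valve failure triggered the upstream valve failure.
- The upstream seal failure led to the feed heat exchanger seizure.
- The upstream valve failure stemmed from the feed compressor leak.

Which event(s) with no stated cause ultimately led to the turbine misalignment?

Tracing upstream from the turbine misalignment: the turbine misalignment ← the outlet valve failure ← the secondary relay rupture ← the feed heat exchanger seizure ← the upstream seal failure ← the valve failure.
A separate upstream branch: the turbine misalignment ← the drive valve misalignment.
A separate upstream branch: the turbine misalignment ← the bypass motor trip.
Each of those chain origins has no stated cause.

the bypass motor trip, the drive valve misalignment, the valve failure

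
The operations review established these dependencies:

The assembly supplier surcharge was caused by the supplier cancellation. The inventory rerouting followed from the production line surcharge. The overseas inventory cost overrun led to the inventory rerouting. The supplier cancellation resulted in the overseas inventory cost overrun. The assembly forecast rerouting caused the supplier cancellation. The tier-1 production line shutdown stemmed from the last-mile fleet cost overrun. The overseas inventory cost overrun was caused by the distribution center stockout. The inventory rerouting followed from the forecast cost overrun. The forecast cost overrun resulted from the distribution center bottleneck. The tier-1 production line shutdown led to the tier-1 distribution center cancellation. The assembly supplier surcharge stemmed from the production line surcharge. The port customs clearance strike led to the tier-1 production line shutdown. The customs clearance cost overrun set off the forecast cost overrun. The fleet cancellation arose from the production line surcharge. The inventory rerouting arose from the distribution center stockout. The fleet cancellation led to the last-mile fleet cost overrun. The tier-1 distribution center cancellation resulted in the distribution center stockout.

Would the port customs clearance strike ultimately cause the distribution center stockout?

There is a causal chain: the port customs clearance strike → the tier-1 production line shutdown → the tier-1 distribution center cancellation → the distribution center stockout.

Yes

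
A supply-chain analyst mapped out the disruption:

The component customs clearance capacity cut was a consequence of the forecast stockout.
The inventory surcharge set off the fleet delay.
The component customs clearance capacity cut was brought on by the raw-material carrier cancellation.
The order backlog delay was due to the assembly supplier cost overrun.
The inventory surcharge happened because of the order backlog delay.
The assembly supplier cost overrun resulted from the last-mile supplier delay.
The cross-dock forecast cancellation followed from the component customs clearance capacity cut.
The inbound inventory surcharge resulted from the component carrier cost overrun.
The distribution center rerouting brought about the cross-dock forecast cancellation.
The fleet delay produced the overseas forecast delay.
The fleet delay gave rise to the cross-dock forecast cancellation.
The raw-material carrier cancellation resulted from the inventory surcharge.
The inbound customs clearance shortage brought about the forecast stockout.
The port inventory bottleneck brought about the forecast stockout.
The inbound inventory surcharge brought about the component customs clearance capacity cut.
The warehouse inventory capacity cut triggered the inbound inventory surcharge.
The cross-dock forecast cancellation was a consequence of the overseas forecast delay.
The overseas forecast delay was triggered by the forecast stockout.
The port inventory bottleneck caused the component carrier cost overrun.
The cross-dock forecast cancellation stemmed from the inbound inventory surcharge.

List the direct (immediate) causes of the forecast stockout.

the inbound customs clearance shortage, the port inventory bottleneck → the forecast stockout with nothing further upstream stated.

the inbound customs clearance shortage, the port inventory bottleneck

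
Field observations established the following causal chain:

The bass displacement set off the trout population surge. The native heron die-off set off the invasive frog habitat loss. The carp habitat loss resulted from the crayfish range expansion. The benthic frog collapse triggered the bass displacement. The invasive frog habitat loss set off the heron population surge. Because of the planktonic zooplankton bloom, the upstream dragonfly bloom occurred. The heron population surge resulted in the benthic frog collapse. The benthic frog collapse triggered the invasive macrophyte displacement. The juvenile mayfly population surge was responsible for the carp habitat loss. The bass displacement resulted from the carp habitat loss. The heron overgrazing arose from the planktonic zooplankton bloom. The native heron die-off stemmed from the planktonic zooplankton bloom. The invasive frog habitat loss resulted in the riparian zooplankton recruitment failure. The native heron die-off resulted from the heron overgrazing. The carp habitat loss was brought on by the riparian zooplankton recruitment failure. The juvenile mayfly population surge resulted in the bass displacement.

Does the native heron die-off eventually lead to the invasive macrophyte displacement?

Yes

There is a causal chain: the native heron die-off → the invasive frog habitat loss → the heron population surge → the benthic frog collapse → the invasive macrophyte displacement.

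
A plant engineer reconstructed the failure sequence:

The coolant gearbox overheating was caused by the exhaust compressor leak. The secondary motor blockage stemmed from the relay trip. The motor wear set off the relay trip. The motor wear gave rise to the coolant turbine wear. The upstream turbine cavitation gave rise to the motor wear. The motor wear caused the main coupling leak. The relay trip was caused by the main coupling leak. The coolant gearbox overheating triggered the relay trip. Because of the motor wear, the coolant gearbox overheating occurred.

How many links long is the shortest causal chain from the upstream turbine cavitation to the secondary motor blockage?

3

Shortest chain: the upstream turbine cavitation → the motor wear → the relay trip → the secondary motor blockage.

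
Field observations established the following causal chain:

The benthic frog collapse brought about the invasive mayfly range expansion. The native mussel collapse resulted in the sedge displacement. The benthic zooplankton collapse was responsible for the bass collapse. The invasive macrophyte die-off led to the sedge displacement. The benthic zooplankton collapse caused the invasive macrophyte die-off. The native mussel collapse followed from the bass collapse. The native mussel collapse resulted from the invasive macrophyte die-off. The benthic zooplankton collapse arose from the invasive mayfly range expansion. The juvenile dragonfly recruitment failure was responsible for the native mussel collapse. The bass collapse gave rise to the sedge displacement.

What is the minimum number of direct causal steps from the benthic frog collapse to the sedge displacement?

Shortest chain: the benthic frog collapse → the invasive mayfly range expansion → the benthic zooplankton collapse → the invasive macrophyte die-off → the sedge displacement.

4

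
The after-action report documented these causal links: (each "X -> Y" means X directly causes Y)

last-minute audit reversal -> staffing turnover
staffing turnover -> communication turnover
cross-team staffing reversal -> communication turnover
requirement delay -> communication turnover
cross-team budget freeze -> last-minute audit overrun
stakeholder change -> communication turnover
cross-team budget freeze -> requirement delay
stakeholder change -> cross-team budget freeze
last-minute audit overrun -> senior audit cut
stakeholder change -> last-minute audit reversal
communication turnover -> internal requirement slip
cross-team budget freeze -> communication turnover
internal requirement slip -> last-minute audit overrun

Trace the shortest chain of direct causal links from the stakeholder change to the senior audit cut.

the stakeholder change → the cross-team budget freeze → the last-minute audit overrun → the senior audit cut

the stakeholder change → the cross-team budget freeze
the cross-team budget freeze → the last-minute audit overrun
the last-minute audit overrun → the senior audit cut
Length: 3 steps.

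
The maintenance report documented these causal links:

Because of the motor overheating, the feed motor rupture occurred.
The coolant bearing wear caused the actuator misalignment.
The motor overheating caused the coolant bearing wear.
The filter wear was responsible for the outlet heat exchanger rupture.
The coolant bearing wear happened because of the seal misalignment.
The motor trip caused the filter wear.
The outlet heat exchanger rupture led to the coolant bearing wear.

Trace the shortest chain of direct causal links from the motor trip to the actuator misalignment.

the motor trip → the filter wear → the outlet heat exchanger rupture → the coolant bearing wear → the actuator misalignment

the motor trip → the filter wear
the filter wear → the outlet heat exchanger rupture
the outlet heat exchanger rupture → the coolant bearing wear
the coolant bearing wear → the actuator misalignment
Length: 4 steps.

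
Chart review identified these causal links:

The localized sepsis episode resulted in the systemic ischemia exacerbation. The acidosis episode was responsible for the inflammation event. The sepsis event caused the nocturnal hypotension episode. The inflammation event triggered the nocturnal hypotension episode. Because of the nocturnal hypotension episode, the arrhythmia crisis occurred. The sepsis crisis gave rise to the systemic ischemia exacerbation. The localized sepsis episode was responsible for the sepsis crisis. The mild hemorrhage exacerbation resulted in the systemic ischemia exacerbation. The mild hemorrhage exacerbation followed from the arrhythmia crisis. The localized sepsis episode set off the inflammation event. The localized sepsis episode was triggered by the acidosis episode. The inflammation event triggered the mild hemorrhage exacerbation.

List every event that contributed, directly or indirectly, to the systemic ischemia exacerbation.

the acidosis episode, the arrhythmia crisis, the inflammation event, the localized sepsis episode, the mild hemorrhage exacerbation, the nocturnal hypotension episode, the sepsis crisis, the sepsis event

Immediate causes of the systemic ischemia exacerbation: the localized sepsis episode, the sepsis crisis, the mild hemorrhage exacerbation.
Further upstream: the acidosis episode, the inflammation event, the nocturnal hypotension episode, the arrhythmia crisis, the sepsis event.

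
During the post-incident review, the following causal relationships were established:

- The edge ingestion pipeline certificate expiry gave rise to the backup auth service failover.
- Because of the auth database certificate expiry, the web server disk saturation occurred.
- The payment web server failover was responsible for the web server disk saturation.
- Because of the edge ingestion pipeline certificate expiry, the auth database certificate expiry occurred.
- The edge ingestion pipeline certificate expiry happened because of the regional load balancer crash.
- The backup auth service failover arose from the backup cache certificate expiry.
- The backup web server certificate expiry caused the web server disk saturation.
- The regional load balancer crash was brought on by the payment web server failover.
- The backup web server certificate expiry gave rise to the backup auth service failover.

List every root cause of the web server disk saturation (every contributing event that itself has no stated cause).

the backup web server certificate expiry, the payment web server failover

Tracing upstream from the web server disk saturation: the web server disk saturation ← the payment web server failover.
A separate upstream branch: the web server disk saturation ← the backup web server certificate expiry.
Each of those chain origins has no stated cause.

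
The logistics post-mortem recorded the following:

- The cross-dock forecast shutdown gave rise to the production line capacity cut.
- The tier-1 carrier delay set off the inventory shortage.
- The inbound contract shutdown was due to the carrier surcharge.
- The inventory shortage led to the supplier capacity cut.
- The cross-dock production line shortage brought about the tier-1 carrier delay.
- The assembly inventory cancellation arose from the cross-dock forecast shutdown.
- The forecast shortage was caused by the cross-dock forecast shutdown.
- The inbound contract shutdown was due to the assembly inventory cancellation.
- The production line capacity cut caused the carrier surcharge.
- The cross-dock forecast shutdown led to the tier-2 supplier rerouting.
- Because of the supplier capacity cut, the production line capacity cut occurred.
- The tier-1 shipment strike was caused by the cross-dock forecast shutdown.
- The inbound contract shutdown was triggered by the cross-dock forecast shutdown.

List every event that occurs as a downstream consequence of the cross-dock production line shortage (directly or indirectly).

the carrier surcharge, the inbound contract shutdown, the inventory shortage, the production line capacity cut, the supplier capacity cut, the tier-1 carrier delay

Direct effects: the tier-1 carrier delay.
2 steps out: the inventory shortage.
3 steps out: the supplier capacity cut.
4 steps out: the production line capacity cut.
5 steps out: the carrier surcharge.
6 steps out: the inbound contract shutdown.
Not reachable from it: the cross-dock forecast shutdown, the forecast shortage, the tier-2 supplier rerouting, the tier-1 shipment strike, the assembly inventory cancellation.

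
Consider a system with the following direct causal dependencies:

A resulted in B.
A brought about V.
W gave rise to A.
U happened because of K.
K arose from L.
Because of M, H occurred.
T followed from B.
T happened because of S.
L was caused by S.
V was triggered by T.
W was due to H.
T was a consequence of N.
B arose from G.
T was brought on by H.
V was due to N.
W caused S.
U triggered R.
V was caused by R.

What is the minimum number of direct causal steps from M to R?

Shortest chain: M → H → W → S → L → K → U → R.

7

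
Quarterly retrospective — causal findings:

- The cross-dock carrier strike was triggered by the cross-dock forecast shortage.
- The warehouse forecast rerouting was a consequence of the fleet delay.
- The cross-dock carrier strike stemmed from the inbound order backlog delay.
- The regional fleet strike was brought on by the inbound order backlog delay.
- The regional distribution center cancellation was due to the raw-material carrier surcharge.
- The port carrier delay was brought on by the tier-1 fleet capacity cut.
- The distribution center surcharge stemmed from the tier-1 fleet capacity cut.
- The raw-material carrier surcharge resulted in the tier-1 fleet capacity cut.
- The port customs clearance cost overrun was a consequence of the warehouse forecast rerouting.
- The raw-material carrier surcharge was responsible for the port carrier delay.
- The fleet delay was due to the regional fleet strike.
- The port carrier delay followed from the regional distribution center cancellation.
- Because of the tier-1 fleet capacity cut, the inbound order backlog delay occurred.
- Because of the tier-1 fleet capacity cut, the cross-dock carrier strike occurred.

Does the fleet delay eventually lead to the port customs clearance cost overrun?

Yes

There is a causal chain: the fleet delay → the warehouse forecast rerouting → the port customs clearance cost overrun.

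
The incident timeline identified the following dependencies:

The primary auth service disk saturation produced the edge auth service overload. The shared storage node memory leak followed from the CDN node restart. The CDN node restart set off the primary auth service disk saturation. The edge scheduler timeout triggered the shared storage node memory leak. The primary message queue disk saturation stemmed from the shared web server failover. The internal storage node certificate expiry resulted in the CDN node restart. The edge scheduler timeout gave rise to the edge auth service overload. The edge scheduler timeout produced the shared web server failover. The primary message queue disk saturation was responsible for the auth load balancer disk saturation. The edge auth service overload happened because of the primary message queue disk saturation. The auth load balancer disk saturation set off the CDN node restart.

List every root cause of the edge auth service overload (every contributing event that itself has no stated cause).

Tracing upstream from the edge auth service overload: the edge auth service overload ← the edge scheduler timeout.
A separate upstream branch: the edge auth service overload ← the primary auth service disk saturation ← the CDN node restart ← the internal storage node certificate expiry.
Each of those chain origins has no stated cause.

the edge scheduler timeout, the internal storage node certificate expiry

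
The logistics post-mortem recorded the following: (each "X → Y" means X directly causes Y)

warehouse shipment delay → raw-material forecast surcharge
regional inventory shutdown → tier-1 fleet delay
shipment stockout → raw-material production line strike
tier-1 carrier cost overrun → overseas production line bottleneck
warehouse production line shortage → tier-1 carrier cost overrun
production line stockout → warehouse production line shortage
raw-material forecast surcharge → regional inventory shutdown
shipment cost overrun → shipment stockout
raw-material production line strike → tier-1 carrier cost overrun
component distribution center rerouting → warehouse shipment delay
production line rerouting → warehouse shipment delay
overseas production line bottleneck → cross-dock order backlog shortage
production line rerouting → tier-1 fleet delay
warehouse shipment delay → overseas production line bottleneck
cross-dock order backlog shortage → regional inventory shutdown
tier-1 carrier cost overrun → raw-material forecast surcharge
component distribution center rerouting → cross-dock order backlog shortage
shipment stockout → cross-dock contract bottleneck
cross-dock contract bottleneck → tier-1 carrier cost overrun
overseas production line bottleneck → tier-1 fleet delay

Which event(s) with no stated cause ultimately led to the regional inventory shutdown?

Tracing upstream from the regional inventory shutdown: the regional inventory shutdown ← the cross-dock order backlog shortage ← the component distribution center rerouting.
A separate upstream branch: the regional inventory shutdown ← the raw-material forecast surcharge ← the tier-1 carrier cost overrun ← the raw-material production line strike ← the shipment stockout ← the shipment cost overrun.
A separate upstream branch: the regional inventory shutdown ← the raw-material forecast surcharge ← the tier-1 carrier cost overrun ← the warehouse production line shortage ← the production line stockout.
A separate upstream branch: the regional inventory shutdown ← the raw-material forecast surcharge ← the warehouse shipment delay ← the production line rerouting.
Each of those chain origins has no stated cause.

the component distribution center rerouting, the production line rerouting, the production line stockout, the shipment cost overrun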